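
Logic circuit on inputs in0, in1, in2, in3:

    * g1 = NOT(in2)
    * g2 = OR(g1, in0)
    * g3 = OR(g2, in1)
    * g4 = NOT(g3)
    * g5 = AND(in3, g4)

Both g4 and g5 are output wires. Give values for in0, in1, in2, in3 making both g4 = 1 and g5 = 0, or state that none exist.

in0=0 in1=0 in2=1 in3=0

Check with in0=0 in1=0 in2=1 in3=0:
g1 = NOT(in2) = NOT 1 = 0
g2 = OR(g1, in0) = OR(0, 0) = 0
g3 = OR(g2, in1) = OR(0, 0) = 0
g4 = NOT(g3) = NOT 0 = 1
g5 = AND(in3, g4) = AND(0, 1) = 0
So g4 = 1 and g5 = 0.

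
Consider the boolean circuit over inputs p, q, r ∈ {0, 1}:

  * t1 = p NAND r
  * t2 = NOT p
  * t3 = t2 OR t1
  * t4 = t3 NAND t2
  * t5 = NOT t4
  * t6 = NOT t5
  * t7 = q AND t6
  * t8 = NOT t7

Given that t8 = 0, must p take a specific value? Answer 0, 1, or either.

1

t8 = NOT t7 must be 0, so t7 = 1.
Every assignment with t8 = 0 has p = 1; there are 2 such assignment(s).
  p=1, q=1, r=0
  p=1, q=1, r=1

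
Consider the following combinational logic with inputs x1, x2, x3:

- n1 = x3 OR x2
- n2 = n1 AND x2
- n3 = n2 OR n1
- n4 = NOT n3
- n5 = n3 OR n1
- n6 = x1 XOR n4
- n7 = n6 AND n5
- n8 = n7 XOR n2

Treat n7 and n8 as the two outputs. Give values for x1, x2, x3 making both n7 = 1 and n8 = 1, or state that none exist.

x1=1, x2=0, x3=1

Check with x1=1, x2=0, x3=1:
n1 = x3 OR x2 = 1 OR 0 = 1
n2 = n1 AND x2 = 1 AND 0 = 0
n3 = n2 OR n1 = 0 OR 1 = 1
n4 = NOT n3 = NOT 1 = 0
n5 = n3 OR n1 = 1 OR 1 = 1
n6 = x1 XOR n4 = 1 XOR 0 = 1
n7 = n6 AND n5 = 1 AND 1 = 1
n8 = n7 XOR n2 = 1 XOR 0 = 1
So n7 = 1 and n8 = 1.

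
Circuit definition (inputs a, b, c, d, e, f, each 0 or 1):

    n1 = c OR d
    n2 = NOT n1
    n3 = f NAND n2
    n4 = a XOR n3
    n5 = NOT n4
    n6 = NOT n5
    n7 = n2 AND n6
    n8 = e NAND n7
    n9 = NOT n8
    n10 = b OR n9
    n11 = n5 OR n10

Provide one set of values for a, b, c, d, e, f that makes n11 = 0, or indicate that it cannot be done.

n11 = n5 OR n10 must be 0, so both n5 = 0 and n10 = 0.
Check with a=0, b=0, c=0, d=1, e=1, f=1:
n1 = c OR d = 0 OR 1 = 1
n2 = NOT n1 = NOT 1 = 0
n3 = f NAND n2 = 1 NAND 0 = 1
n4 = a XOR n3 = 0 XOR 1 = 1
n5 = NOT n4 = NOT 1 = 0
n6 = NOT n5 = NOT 0 = 1
n7 = n2 AND n6 = 0 AND 1 = 0
n8 = e NAND n7 = 1 NAND 0 = 1
n9 = NOT n8 = NOT 1 = 0
n10 = b OR n9 = 0 OR 0 = 0
n11 = n5 OR n10 = 0 OR 0 = 0
So n11 = 0 as required.

a=0, b=0, c=0, d=1, e=1, f=1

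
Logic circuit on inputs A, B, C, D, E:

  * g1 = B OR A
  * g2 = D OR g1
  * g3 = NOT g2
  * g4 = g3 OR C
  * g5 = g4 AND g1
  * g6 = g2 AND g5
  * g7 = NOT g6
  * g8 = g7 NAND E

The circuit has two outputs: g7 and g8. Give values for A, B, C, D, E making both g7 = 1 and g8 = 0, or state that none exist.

A=1, B=0, C=0, D=0, E=1

Check with A=1, B=0, C=0, D=0, E=1:
g1 = B OR A = 0 OR 1 = 1
g2 = D OR g1 = 0 OR 1 = 1
g3 = NOT g2 = NOT 1 = 0
g4 = g3 OR C = 0 OR 0 = 0
g5 = g4 AND g1 = 0 AND 1 = 0
g6 = g2 AND g5 = 1 AND 0 = 0
g7 = NOT g6 = NOT 0 = 1
g8 = g7 NAND E = 1 NAND 1 = 0
So g7 = 1 and g8 = 0.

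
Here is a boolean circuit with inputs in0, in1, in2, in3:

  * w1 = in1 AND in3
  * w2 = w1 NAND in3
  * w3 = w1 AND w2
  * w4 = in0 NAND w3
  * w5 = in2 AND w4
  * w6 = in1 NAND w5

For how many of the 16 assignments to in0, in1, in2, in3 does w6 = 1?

w6 = in1 NAND w5 must be 1, so at least one of in1, w5 is 0.
Enumerating the 16 input combinations, 12 give w6 = 1 and 4 give w6 = 0.

12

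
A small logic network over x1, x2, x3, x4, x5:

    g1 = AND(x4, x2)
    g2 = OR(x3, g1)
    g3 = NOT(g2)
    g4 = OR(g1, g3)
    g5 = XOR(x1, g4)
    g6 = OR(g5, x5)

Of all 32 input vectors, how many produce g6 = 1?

g6 = OR(g5, x5) must be 1, so at least one of g5, x5 is 1.
Enumerating the 32 input combinations, 24 give g6 = 1 and 8 give g6 = 0.

24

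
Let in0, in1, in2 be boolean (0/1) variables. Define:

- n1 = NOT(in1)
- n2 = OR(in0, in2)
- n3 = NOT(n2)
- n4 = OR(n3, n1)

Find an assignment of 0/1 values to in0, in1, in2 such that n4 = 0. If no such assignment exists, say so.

in0=0, in1=1, in2=1

n4 = OR(n3, n1) must be 0, so both n3 = 0 and n1 = 0.
n3 = NOT(n2) must be 0, so n2 = 1.
n1 = NOT(in1) must be 0, so in1 = 1.
Check with in0=0, in1=1, in2=1:
n1 = NOT(in1) = NOT 1 = 0
n2 = OR(in0, in2) = OR(0, 1) = 1
n3 = NOT(n2) = NOT 1 = 0
n4 = OR(n3, n1) = OR(0, 0) = 0
So n4 = 0 as required.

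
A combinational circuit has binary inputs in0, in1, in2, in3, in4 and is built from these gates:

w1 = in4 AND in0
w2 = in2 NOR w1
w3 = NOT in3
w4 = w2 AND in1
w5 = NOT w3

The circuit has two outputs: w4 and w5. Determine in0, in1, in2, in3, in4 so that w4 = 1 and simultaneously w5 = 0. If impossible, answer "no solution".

Check with in0=1, in1=1, in2=0, in3=0, in4=0:
w1 = in4 AND in0 = 0 AND 1 = 0
w2 = in2 NOR w1 = 0 NOR 0 = 1
w3 = NOT in3 = NOT 0 = 1
w4 = w2 AND in1 = 1 AND 1 = 1
w5 = NOT w3 = NOT 1 = 0
So w4 = 1 and w5 = 0.

in0=1, in1=1, in2=0, in3=0, in4=0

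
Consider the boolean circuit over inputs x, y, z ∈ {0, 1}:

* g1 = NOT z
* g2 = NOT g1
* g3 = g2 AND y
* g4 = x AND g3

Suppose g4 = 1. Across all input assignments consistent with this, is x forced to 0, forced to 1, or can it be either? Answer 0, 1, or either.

1

g4 = x AND g3 must be 1, so both x = 1 and g3 = 1.
Every assignment with g4 = 1 has x = 1; there are 1 such assignment(s).
  x=1, y=1, z=1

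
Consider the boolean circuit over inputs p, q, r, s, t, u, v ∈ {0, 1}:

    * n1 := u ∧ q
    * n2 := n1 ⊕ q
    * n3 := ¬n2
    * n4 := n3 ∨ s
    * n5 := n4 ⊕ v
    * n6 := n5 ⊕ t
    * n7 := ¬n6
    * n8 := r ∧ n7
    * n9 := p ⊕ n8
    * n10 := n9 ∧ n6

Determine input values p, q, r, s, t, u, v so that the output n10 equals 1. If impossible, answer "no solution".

p=1, q=0, r=0, s=0, t=0, u=0, v=0

n10 = n9 ∧ n6 must be 1, so both n9 = 1 and n6 = 1.
n9 = p ⊕ n8 must be 1, so p and n8 differ.
Check with p=1, q=0, r=0, s=0, t=0, u=0, v=0:
n1 = u ∧ q = 0 ∧ 0 = 0
n2 = n1 ⊕ q = 0 ⊕ 0 = 0
n3 = ¬n2 = ¬0 = 1
n4 = n3 ∨ s = 1 ∨ 0 = 1
n5 = n4 ⊕ v = 1 ⊕ 0 = 1
n6 = n5 ⊕ t = 1 ⊕ 0 = 1
n7 = ¬n6 = ¬1 = 0
n8 = r ∧ n7 = 0 ∧ 0 = 0
n9 = p ⊕ n8 = 1 ⊕ 0 = 1
n10 = n9 ∧ n6 = 1 ∧ 1 = 1
So n10 = 1 as required.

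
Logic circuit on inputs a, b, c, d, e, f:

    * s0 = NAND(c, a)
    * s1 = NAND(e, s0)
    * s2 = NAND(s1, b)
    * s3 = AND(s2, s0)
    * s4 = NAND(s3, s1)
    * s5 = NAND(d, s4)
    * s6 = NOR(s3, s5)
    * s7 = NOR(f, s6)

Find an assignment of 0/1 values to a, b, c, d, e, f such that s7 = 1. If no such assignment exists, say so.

a=0, b=0, c=0, d=1, e=0, f=0

s7 = NOR(f, s6) must be 1, so both f = 0 and s6 = 0.
s6 = NOR(s3, s5) must be 0, so at least one of s3, s5 is 1.
Check with a=0, b=0, c=0, d=1, e=0, f=0:
s0 = NAND(c, a) = NAND(0, 0) = 1
s1 = NAND(e, s0) = NAND(0, 1) = 1
s2 = NAND(s1, b) = NAND(1, 0) = 1
s3 = AND(s2, s0) = AND(1, 1) = 1
s4 = NAND(s3, s1) = NAND(1, 1) = 0
s5 = NAND(d, s4) = NAND(1, 0) = 1
s6 = NOR(s3, s5) = NOR(1, 1) = 0
s7 = NOR(f, s6) = NOR(0, 0) = 1
So s7 = 1 as required.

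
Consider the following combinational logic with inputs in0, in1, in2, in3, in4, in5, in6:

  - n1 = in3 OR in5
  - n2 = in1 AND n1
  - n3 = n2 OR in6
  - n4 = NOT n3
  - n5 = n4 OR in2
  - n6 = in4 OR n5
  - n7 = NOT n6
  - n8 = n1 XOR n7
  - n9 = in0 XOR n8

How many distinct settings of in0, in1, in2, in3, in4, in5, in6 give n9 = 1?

n9 = in0 XOR n8 must be 1, so in0 and n8 differ.
Enumerating the 128 input combinations, 64 give n9 = 1 and 64 give n9 = 0.

64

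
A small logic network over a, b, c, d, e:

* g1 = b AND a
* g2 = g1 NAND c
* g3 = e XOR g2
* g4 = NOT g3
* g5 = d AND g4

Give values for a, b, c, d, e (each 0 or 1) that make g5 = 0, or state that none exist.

g5 = d AND g4 must be 0, so at least one of d, g4 is 0.
Check with a=1 b=0 c=1 d=0 e=1:
g1 = b AND a = 0 AND 1 = 0
g2 = g1 NAND c = 0 NAND 1 = 1
g3 = e XOR g2 = 1 XOR 1 = 0
g4 = NOT g3 = NOT 0 = 1
g5 = d AND g4 = 0 AND 1 = 0
So g5 = 0 as required.

a=1 b=0 c=1 d=0 e=1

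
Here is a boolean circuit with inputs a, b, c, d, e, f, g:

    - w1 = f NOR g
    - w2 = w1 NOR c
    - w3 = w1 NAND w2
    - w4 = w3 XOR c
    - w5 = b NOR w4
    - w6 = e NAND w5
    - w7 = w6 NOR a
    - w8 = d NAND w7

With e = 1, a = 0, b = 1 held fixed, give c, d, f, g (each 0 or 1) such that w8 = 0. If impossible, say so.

With e = 1, a = 0, b = 1 fixed, none of the 16 settings of c, d, f, g give w8 = 0.
For example, with c=1, d=0, f=1, g=1:
w1 = f NOR g = 1 NOR 1 = 0
w2 = w1 NOR c = 0 NOR 1 = 0
w3 = w1 NAND w2 = 0 NAND 0 = 1
w4 = w3 XOR c = 1 XOR 1 = 0
w5 = b NOR w4 = 1 NOR 0 = 0
w6 = e NAND w5 = 1 NAND 0 = 1
w7 = w6 NOR a = 1 NOR 0 = 0
w8 = d NAND w7 = 0 NAND 0 = 1
giving w8 = 1 ≠ 0.

no solution exists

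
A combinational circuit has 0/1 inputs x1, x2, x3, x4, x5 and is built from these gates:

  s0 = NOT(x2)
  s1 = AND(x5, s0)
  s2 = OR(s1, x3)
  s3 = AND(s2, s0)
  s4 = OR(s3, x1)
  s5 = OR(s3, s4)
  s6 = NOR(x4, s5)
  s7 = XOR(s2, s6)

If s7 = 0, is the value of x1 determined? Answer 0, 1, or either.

either

Both values of x1 occur among assignments with s7 = 0:
  x1=0: x1=0, x2=0, x3=0, x4=1, x5=0
  x1=1: x1=1, x2=0, x3=0, x4=0, x5=0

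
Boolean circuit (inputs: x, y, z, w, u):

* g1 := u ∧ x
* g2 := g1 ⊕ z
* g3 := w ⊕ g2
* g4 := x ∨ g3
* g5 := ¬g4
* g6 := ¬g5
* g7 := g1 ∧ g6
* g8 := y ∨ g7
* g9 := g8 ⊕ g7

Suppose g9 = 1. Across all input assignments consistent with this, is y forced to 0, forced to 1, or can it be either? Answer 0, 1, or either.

g9 = g8 ⊕ g7 must be 1, so g8 and g7 differ.
Every assignment with g9 = 1 has y = 1; there are 12 such assignment(s).

1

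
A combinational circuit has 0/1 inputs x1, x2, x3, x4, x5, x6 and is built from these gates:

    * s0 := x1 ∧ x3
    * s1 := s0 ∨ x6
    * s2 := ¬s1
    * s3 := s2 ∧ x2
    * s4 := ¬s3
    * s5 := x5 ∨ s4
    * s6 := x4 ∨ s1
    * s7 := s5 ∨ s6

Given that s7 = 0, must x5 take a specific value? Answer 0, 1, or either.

s7 = s5 ∨ s6 must be 0, so both s5 = 0 and s6 = 0.
s5 = x5 ∨ s4 must be 0, so both x5 = 0 and s4 = 0.
s6 = x4 ∨ s1 must be 0, so both x4 = 0 and s1 = 0.
Every assignment with s7 = 0 has x5 = 0; there are 3 such assignment(s).
  x1=0, x2=1, x3=0, x4=0, x5=0, x6=0
  x1=0, x2=1, x3=1, x4=0, x5=0, x6=0
  x1=1, x2=1, x3=0, x4=0, x5=0, x6=0

0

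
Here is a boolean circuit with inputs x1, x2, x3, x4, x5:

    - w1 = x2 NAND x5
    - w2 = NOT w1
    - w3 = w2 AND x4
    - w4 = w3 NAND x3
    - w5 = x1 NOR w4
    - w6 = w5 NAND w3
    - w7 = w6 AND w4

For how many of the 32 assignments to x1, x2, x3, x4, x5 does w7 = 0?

w7 = w6 AND w4 must be 0, so at least one of w6, w4 is 0.
Satisfying assignments:
  x1=0, x2=1, x3=1, x4=1, x5=1
  x1=1, x2=1, x3=1, x4=1, x5=1

2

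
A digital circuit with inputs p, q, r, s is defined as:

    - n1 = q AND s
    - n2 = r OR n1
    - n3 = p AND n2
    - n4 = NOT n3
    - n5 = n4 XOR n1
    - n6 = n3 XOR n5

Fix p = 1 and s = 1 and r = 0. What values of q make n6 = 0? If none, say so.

n6 = n3 XOR n5 must be 0, so n3 and n5 are equal.
Check with p = 1 and s = 1 and r = 0 and q=1:
n1 = q AND s = 1 AND 1 = 1
n2 = r OR n1 = 0 OR 1 = 1
n3 = p AND n2 = 1 AND 1 = 1
n4 = NOT n3 = NOT 1 = 0
n5 = n4 XOR n1 = 0 XOR 1 = 1
n6 = n3 XOR n5 = 1 XOR 1 = 0
So n6 = 0.

q=1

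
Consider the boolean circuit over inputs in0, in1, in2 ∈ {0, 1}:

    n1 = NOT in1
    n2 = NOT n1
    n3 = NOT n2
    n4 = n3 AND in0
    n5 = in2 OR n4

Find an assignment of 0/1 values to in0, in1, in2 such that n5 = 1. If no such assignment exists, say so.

in0=0 in1=1 in2=1

n5 = in2 OR n4 must be 1, so at least one of in2, n4 is 1.
Check with in0=0 in1=1 in2=1:
n1 = NOT in1 = NOT 1 = 0
n2 = NOT n1 = NOT 0 = 1
n3 = NOT n2 = NOT 1 = 0
n4 = n3 AND in0 = 0 AND 0 = 0
n5 = in2 OR n4 = 1 OR 0 = 1
So n5 = 1 as required.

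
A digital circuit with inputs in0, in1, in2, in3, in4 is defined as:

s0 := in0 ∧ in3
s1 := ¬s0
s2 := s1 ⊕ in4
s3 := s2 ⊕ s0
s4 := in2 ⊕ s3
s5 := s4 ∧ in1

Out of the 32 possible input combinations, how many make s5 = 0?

s5 = s4 ∧ in1 must be 0, so at least one of s4, in1 is 0.
Enumerating the 32 input combinations, 24 give s5 = 0 and 8 give s5 = 1.

24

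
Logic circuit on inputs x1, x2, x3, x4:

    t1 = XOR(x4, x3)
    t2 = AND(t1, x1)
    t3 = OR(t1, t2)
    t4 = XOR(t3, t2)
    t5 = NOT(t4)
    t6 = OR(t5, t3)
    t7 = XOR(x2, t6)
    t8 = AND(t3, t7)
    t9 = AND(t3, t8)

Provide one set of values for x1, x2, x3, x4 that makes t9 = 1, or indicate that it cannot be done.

x1=1, x2=0, x3=1, x4=0

t9 = AND(t3, t8) must be 1, so both t3 = 1 and t8 = 1.
Check with x1=1, x2=0, x3=1, x4=0:
t1 = XOR(x4, x3) = XOR(0, 1) = 1
t2 = AND(t1, x1) = AND(1, 1) = 1
t3 = OR(t1, t2) = OR(1, 1) = 1
t4 = XOR(t3, t2) = XOR(1, 1) = 0
t5 = NOT(t4) = NOT 0 = 1
t6 = OR(t5, t3) = OR(1, 1) = 1
t7 = XOR(x2, t6) = XOR(0, 1) = 1
t8 = AND(t3, t7) = AND(1, 1) = 1
t9 = AND(t3, t8) = AND(1, 1) = 1
So t9 = 1 as required.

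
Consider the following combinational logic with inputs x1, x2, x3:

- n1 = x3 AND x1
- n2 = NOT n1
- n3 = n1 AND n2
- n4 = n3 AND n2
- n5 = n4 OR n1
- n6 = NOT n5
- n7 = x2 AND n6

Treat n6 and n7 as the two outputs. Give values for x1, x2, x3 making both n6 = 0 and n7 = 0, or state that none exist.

x1=1, x2=0, x3=1

Check with x1=1, x2=0, x3=1:
n1 = x3 AND x1 = 1 AND 1 = 1
n2 = NOT n1 = NOT 1 = 0
n3 = n1 AND n2 = 1 AND 0 = 0
n4 = n3 AND n2 = 0 AND 0 = 0
n5 = n4 OR n1 = 0 OR 1 = 1
n6 = NOT n5 = NOT 1 = 0
n7 = x2 AND n6 = 0 AND 0 = 0
So n6 = 0 and n7 = 0.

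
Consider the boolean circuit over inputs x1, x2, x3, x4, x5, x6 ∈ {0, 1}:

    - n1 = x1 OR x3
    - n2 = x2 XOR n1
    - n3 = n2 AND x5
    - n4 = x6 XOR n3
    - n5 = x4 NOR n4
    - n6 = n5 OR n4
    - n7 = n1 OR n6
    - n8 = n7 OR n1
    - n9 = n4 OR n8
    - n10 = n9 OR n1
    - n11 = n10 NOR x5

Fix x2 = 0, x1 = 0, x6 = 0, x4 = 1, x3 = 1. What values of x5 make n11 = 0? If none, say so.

x5=0

n11 = n10 NOR x5 must be 0, so at least one of n10, x5 is 1.
Check with x2 = 0, x1 = 0, x6 = 0, x4 = 1, x3 = 1 and x5=0:
n1 = x1 OR x3 = 0 OR 1 = 1
n2 = x2 XOR n1 = 0 XOR 1 = 1
n3 = n2 AND x5 = 1 AND 0 = 0
n4 = x6 XOR n3 = 0 XOR 0 = 0
n5 = x4 NOR n4 = 1 NOR 0 = 0
n6 = n5 OR n4 = 0 OR 0 = 0
n7 = n1 OR n6 = 1 OR 0 = 1
n8 = n7 OR n1 = 1 OR 1 = 1
n9 = n4 OR n8 = 0 OR 1 = 1
n10 = n9 OR n1 = 1 OR 1 = 1
n11 = n10 NOR x5 = 1 NOR 0 = 0
So n11 = 0.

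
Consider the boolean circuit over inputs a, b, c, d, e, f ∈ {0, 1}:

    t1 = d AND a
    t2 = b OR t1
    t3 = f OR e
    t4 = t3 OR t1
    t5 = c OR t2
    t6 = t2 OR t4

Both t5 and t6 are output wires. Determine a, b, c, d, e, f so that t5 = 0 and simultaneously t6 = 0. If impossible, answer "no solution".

Check with a=1, b=0, c=0, d=0, e=0, f=0:
t1 = d AND a = 0 AND 1 = 0
t2 = b OR t1 = 0 OR 0 = 0
t3 = f OR e = 0 OR 0 = 0
t4 = t3 OR t1 = 0 OR 0 = 0
t5 = c OR t2 = 0 OR 0 = 0
t6 = t2 OR t4 = 0 OR 0 = 0
So t5 = 0 and t6 = 0.

a=1, b=0, c=0, d=0, e=0, f=0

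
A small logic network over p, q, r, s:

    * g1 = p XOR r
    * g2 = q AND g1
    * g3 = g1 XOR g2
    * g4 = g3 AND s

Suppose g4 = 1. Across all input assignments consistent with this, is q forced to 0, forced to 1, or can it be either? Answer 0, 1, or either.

g4 = g3 AND s must be 1, so both g3 = 1 and s = 1.
g3 = g1 XOR g2 must be 1, so g1 and g2 differ.
Every assignment with g4 = 1 has q = 0; there are 2 such assignment(s).
  p=0, q=0, r=1, s=1
  p=1, q=0, r=0, s=1

0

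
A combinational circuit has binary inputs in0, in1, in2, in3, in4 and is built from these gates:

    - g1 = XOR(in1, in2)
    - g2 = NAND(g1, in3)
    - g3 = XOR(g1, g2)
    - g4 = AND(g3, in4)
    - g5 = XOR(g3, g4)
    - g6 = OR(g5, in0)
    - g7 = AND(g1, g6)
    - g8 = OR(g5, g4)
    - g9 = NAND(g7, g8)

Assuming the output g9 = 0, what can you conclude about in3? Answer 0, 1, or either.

g9 = NAND(g7, g8) must be 0, so both g7 = 1 and g8 = 1.
g7 = AND(g1, g6) must be 1, so both g1 = 1 and g6 = 1.
Every assignment with g9 = 0 has in3 = 1; there are 6 such assignment(s).

1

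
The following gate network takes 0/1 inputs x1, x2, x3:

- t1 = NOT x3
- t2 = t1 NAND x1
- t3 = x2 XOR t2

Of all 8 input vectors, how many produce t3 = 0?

4

t3 = x2 XOR t2 must be 0, so x2 and t2 are equal.
Satisfying assignments:
  x1=0, x2=1, x3=0
  x1=0, x2=1, x3=1
  x1=1, x2=0, x3=0
  x1=1, x2=1, x3=1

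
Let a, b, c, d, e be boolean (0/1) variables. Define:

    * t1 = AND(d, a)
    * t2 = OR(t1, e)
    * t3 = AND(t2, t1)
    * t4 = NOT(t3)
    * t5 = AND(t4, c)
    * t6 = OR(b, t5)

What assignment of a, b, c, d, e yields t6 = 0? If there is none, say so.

Check with a=0, b=0, c=0, d=0, e=1:
t1 = AND(d, a) = AND(0, 0) = 0
t2 = OR(t1, e) = OR(0, 1) = 1
t3 = AND(t2, t1) = AND(1, 0) = 0
t4 = NOT(t3) = NOT 0 = 1
t5 = AND(t4, c) = AND(1, 0) = 0
t6 = OR(b, t5) = OR(0, 0) = 0
So t6 = 0 as required.

a=0, b=0, c=0, d=0, e=1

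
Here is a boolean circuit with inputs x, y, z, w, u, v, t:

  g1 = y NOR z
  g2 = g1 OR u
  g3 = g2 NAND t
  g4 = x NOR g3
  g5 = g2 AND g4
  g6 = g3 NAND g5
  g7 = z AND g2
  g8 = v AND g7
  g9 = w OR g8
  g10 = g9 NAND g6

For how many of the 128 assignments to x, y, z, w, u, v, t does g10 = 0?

g10 = g9 NAND g6 must be 0, so both g9 = 1 and g6 = 1.
g9 = w OR g8 must be 1, so at least one of w, g8 is 1.
Enumerating the 128 input combinations, 72 give g10 = 0 and 56 give g10 = 1.

72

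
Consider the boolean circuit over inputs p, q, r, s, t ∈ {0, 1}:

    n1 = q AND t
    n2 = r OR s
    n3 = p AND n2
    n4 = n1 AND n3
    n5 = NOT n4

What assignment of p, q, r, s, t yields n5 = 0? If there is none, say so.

p=1, q=1, r=0, s=1, t=1

n5 = NOT n4 must be 0, so n4 = 1.
Check with p=1, q=1, r=0, s=1, t=1:
n1 = q AND t = 1 AND 1 = 1
n2 = r OR s = 0 OR 1 = 1
n3 = p AND n2 = 1 AND 1 = 1
n4 = n1 AND n3 = 1 AND 1 = 1
n5 = NOT n4 = NOT 1 = 0
So n5 = 0 as required.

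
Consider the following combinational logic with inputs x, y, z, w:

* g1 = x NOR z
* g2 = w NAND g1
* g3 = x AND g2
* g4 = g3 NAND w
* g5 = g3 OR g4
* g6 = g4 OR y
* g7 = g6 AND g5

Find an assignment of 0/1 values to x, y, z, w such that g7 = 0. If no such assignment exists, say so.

x=1, y=0, z=1, w=1

Check with x=1, y=0, z=1, w=1:
g1 = x NOR z = 1 NOR 1 = 0
g2 = w NAND g1 = 1 NAND 0 = 1
g3 = x AND g2 = 1 AND 1 = 1
g4 = g3 NAND w = 1 NAND 1 = 0
g5 = g3 OR g4 = 1 OR 0 = 1
g6 = g4 OR y = 0 OR 0 = 0
g7 = g6 AND g5 = 0 AND 1 = 0
So g7 = 0 as required.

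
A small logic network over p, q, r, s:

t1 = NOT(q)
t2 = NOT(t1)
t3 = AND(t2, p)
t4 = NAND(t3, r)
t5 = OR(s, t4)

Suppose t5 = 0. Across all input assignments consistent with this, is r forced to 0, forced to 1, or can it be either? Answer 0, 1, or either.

t5 = OR(s, t4) must be 0, so both s = 0 and t4 = 0.
t4 = NAND(t3, r) must be 0, so both t3 = 1 and r = 1.
Every assignment with t5 = 0 has r = 1; there are 1 such assignment(s).
  p=1, q=1, r=1, s=0

1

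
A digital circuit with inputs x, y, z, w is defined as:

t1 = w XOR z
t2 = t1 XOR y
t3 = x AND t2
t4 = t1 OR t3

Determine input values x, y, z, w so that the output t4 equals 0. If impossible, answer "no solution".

x=0, y=1, z=0, w=0

t4 = t1 OR t3 must be 0, so both t1 = 0 and t3 = 0.
t1 = w XOR z must be 0, so w and z are equal.
t3 = x AND t2 must be 0, so at least one of x, t2 is 0.
Check with x=0, y=1, z=0, w=0:
t1 = w XOR z = 0 XOR 0 = 0
t2 = t1 XOR y = 0 XOR 1 = 1
t3 = x AND t2 = 0 AND 1 = 0
t4 = t1 OR t3 = 0 OR 0 = 0
So t4 = 0 as required.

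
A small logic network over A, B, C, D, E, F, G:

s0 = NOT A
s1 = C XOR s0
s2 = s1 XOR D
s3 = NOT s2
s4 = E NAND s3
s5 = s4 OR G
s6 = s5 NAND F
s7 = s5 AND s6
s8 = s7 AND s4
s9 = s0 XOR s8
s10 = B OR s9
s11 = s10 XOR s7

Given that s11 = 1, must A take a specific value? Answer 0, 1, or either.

either

Both values of A occur among assignments with s11 = 1:
  A=0: A=0, B=0, C=0, D=0, E=0, F=0, G=0
  A=1: A=1, B=0, C=0, D=0, E=1, F=0, G=1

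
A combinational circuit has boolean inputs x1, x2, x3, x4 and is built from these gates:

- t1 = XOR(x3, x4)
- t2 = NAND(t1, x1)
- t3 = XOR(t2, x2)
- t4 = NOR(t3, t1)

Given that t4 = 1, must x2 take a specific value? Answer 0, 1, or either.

t4 = NOR(t3, t1) must be 1, so both t3 = 0 and t1 = 0.
t3 = XOR(t2, x2) must be 0, so t2 and x2 are equal.
Every assignment with t4 = 1 has x2 = 1; there are 4 such assignment(s).
  x1=0, x2=1, x3=0, x4=0
  x1=0, x2=1, x3=1, x4=1
  x1=1, x2=1, x3=0, x4=0
  x1=1, x2=1, x3=1, x4=1

1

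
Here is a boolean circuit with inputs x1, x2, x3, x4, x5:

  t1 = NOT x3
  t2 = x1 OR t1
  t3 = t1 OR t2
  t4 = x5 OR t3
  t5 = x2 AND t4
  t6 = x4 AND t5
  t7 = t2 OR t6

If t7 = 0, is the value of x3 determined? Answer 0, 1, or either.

t7 = t2 OR t6 must be 0, so both t2 = 0 and t6 = 0.
Every assignment with t7 = 0 has x3 = 1; there are 7 such assignment(s).

1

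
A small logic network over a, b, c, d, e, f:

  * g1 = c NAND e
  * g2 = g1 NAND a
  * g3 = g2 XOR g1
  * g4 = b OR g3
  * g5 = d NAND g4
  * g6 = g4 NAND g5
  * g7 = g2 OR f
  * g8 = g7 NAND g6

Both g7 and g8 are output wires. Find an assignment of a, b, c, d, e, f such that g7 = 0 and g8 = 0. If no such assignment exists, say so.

Across all 64 input combinations, none give both g7 = 0 and g8 = 0.

no solution exists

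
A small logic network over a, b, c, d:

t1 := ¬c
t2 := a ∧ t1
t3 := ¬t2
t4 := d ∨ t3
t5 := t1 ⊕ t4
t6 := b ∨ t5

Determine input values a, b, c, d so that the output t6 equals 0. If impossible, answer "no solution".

Check with a=1, b=0, c=0, d=1:
t1 = ¬c = ¬0 = 1
t2 = a ∧ t1 = 1 ∧ 1 = 1
t3 = ¬t2 = ¬1 = 0
t4 = d ∨ t3 = 1 ∨ 0 = 1
t5 = t1 ⊕ t4 = 1 ⊕ 1 = 0
t6 = b ∨ t5 = 0 ∨ 0 = 0
So t6 = 0 as required.

a=1, b=0, c=0, d=1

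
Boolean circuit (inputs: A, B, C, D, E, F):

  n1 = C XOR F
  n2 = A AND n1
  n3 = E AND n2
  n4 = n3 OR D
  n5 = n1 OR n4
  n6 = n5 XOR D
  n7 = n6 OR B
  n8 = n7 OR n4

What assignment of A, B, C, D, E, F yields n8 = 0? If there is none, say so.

n8 = n7 OR n4 must be 0, so both n7 = 0 and n4 = 0.
n7 = n6 OR B must be 0, so both n6 = 0 and B = 0.
Check with A=0, B=0, C=0, D=0, E=0, F=0:
n1 = C XOR F = 0 XOR 0 = 0
n2 = A AND n1 = 0 AND 0 = 0
n3 = E AND n2 = 0 AND 0 = 0
n4 = n3 OR D = 0 OR 0 = 0
n5 = n1 OR n4 = 0 OR 0 = 0
n6 = n5 XOR D = 0 XOR 0 = 0
n7 = n6 OR B = 0 OR 0 = 0
n8 = n7 OR n4 = 0 OR 0 = 0
So n8 = 0 as required.

A=0, B=0, C=0, D=0, E=0, F=0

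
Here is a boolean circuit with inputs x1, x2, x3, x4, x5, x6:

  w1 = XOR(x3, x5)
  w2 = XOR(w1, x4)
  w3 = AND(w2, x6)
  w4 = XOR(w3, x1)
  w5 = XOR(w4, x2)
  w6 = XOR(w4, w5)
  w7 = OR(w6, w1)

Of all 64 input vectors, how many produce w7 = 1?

w7 = OR(w6, w1) must be 1, so at least one of w6, w1 is 1.
Enumerating the 64 input combinations, 48 give w7 = 1 and 16 give w7 = 0.

48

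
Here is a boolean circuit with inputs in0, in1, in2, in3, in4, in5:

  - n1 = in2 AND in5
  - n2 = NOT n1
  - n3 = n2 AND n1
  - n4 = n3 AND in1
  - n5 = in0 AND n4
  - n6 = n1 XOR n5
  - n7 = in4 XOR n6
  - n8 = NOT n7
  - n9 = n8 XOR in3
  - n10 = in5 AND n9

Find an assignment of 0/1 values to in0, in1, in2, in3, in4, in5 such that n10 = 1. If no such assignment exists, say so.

n10 = in5 AND n9 must be 1, so both in5 = 1 and n9 = 1.
n9 = n8 XOR in3 must be 1, so n8 and in3 differ.
Check with in0=0, in1=0, in2=1, in3=0, in4=1, in5=1:
n1 = in2 AND in5 = 1 AND 1 = 1
n2 = NOT n1 = NOT 1 = 0
n3 = n2 AND n1 = 0 AND 1 = 0
n4 = n3 AND in1 = 0 AND 0 = 0
n5 = in0 AND n4 = 0 AND 0 = 0
n6 = n1 XOR n5 = 1 XOR 0 = 1
n7 = in4 XOR n6 = 1 XOR 1 = 0
n8 = NOT n7 = NOT 0 = 1
n9 = n8 XOR in3 = 1 XOR 0 = 1
n10 = in5 AND n9 = 1 AND 1 = 1
So n10 = 1 as required.

in0=0, in1=0, in2=1, in3=0, in4=1, in5=1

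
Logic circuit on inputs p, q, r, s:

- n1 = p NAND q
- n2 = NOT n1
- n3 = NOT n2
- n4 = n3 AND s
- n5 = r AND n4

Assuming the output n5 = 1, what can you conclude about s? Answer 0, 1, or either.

1

n5 = r AND n4 must be 1, so both r = 1 and n4 = 1.
Every assignment with n5 = 1 has s = 1; there are 3 such assignment(s).
  p=0, q=0, r=1, s=1
  p=0, q=1, r=1, s=1
  p=1, q=0, r=1, s=1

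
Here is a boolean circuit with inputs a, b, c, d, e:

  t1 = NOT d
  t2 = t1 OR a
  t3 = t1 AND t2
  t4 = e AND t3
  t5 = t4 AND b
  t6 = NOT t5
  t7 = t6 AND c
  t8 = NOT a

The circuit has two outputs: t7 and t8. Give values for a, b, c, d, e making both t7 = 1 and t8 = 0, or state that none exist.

Check with a=1, b=1, c=1, d=0, e=0:
t1 = NOT d = NOT 0 = 1
t2 = t1 OR a = 1 OR 1 = 1
t3 = t1 AND t2 = 1 AND 1 = 1
t4 = e AND t3 = 0 AND 1 = 0
t5 = t4 AND b = 0 AND 1 = 0
t6 = NOT t5 = NOT 0 = 1
t7 = t6 AND c = 1 AND 1 = 1
t8 = NOT a = NOT 1 = 0
So t7 = 1 and t8 = 0.

a=1, b=1, c=1, d=0, e=0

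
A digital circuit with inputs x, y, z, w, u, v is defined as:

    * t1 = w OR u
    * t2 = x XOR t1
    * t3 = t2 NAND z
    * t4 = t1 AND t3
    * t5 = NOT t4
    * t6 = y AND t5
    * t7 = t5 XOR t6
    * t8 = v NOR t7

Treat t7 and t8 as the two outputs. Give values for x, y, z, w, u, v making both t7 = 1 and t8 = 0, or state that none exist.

Check with x=0, y=0, z=1, w=1, u=0, v=1:
t1 = w OR u = 1 OR 0 = 1
t2 = x XOR t1 = 0 XOR 1 = 1
t3 = t2 NAND z = 1 NAND 1 = 0
t4 = t1 AND t3 = 1 AND 0 = 0
t5 = NOT t4 = NOT 0 = 1
t6 = y AND t5 = 0 AND 1 = 0
t7 = t5 XOR t6 = 1 XOR 0 = 1
t8 = v NOR t7 = 1 NOR 1 = 0
So t7 = 1 and t8 = 0.

x=0, y=0, z=1, w=1, u=0, v=1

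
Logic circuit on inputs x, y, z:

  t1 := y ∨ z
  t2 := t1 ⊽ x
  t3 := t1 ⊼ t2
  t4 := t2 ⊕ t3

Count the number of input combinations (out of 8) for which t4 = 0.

1

t4 = t2 ⊕ t3 must be 0, so t2 and t3 are equal.
Enumerating the 8 input combinations, 1 give t4 = 0 and 7 give t4 = 1.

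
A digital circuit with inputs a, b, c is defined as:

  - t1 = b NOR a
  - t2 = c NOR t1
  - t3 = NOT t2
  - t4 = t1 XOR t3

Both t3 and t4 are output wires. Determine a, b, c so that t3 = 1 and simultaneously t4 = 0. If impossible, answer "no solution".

Check with a=0, b=0, c=0:
t1 = b NOR a = 0 NOR 0 = 1
t2 = c NOR t1 = 0 NOR 1 = 0
t3 = NOT t2 = NOT 0 = 1
t4 = t1 XOR t3 = 1 XOR 1 = 0
So t3 = 1 and t4 = 0.

a=0, b=0, c=0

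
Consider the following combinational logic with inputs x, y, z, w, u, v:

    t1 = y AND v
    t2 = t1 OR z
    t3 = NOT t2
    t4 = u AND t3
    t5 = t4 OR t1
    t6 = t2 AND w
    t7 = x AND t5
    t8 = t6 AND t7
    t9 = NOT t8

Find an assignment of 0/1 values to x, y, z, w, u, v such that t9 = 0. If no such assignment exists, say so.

x=1, y=1, z=0, w=1, u=0, v=1

t9 = NOT t8 must be 0, so t8 = 1.
Check with x=1, y=1, z=0, w=1, u=0, v=1:
t1 = y AND v = 1 AND 1 = 1
t2 = t1 OR z = 1 OR 0 = 1
t3 = NOT t2 = NOT 1 = 0
t4 = u AND t3 = 0 AND 0 = 0
t5 = t4 OR t1 = 0 OR 1 = 1
t6 = t2 AND w = 1 AND 1 = 1
t7 = x AND t5 = 1 AND 1 = 1
t8 = t6 AND t7 = 1 AND 1 = 1
t9 = NOT t8 = NOT 1 = 0
So t9 = 0 as required.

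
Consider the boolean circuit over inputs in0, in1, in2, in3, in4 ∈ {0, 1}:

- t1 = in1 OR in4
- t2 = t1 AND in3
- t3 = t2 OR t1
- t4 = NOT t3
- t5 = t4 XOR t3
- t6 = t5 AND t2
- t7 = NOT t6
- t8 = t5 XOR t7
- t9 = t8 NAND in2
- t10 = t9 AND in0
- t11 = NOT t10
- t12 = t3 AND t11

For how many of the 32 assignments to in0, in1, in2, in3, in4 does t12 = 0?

17

t12 = t3 AND t11 must be 0, so at least one of t3, t11 is 0.
Enumerating the 32 input combinations, 17 give t12 = 0 and 15 give t12 = 1.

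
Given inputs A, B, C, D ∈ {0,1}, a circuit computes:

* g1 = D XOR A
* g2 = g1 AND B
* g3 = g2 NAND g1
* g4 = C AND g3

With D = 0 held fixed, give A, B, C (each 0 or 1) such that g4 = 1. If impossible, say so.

A=1, B=0, C=1

Check with D = 0 and A=1, B=0, C=1:
g1 = D XOR A = 0 XOR 1 = 1
g2 = g1 AND B = 1 AND 0 = 0
g3 = g2 NAND g1 = 0 NAND 1 = 1
g4 = C AND g3 = 1 AND 1 = 1
So g4 = 1.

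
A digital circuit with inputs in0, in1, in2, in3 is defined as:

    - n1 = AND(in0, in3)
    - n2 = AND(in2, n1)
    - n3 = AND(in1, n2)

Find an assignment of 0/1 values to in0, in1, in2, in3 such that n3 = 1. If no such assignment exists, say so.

n3 = AND(in1, n2) must be 1, so both in1 = 1 and n2 = 1.
Check with in0=1, in1=1, in2=1, in3=1:
n1 = AND(in0, in3) = AND(1, 1) = 1
n2 = AND(in2, n1) = AND(1, 1) = 1
n3 = AND(in1, n2) = AND(1, 1) = 1
So n3 = 1 as required.

in0=1, in1=1, in2=1, in3=1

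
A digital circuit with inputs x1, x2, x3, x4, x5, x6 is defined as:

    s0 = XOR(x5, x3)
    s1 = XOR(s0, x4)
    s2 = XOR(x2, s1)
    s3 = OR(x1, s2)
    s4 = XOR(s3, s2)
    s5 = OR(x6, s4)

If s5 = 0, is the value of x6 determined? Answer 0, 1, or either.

0

s5 = OR(x6, s4) must be 0, so both x6 = 0 and s4 = 0.
Every assignment with s5 = 0 has x6 = 0; there are 24 such assignment(s).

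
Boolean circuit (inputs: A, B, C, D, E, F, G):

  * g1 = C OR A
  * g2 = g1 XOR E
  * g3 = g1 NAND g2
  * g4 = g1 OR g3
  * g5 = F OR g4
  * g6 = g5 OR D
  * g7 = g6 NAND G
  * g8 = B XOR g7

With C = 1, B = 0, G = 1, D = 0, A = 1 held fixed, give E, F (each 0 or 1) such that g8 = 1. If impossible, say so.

With C = 1, B = 0, G = 1, D = 0, A = 1 fixed, none of the 4 settings of E, F give g8 = 1.
For example, with E=0, F=0:
g1 = C OR A = 1 OR 1 = 1
g2 = g1 XOR E = 1 XOR 0 = 1
g3 = g1 NAND g2 = 1 NAND 1 = 0
g4 = g1 OR g3 = 1 OR 0 = 1
g5 = F OR g4 = 0 OR 1 = 1
g6 = g5 OR D = 1 OR 0 = 1
g7 = g6 NAND G = 1 NAND 1 = 0
g8 = B XOR g7 = 0 XOR 0 = 0
giving g8 = 0 ≠ 1.

no solution exists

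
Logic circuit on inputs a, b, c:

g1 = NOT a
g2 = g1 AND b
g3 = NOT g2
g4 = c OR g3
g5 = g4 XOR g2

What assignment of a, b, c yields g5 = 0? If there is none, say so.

g5 = g4 XOR g2 must be 0, so g4 and g2 are equal.
Check with a=0, b=1, c=1:
g1 = NOT a = NOT 0 = 1
g2 = g1 AND b = 1 AND 1 = 1
g3 = NOT g2 = NOT 1 = 0
g4 = c OR g3 = 1 OR 0 = 1
g5 = g4 XOR g2 = 1 XOR 1 = 0
So g5 = 0 as required.

a=0, b=1, c=1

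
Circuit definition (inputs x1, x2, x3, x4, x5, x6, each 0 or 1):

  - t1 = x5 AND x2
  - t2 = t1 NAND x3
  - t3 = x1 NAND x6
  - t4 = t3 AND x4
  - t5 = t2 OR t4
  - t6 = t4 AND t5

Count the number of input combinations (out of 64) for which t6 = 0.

t6 = t4 AND t5 must be 0, so at least one of t4, t5 is 0.
Enumerating the 64 input combinations, 40 give t6 = 0 and 24 give t6 = 1.

40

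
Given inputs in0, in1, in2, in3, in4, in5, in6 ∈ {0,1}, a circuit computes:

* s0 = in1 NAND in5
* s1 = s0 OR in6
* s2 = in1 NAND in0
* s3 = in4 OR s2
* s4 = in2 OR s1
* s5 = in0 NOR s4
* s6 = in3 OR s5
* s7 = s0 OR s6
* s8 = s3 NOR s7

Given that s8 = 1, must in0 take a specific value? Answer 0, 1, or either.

s8 = s3 NOR s7 must be 1, so both s3 = 0 and s7 = 0.
s3 = in4 OR s2 must be 0, so both in4 = 0 and s2 = 0.
Every assignment with s8 = 1 has in0 = 1; there are 4 such assignment(s).
  in0=1, in1=1, in2=0, in3=0, in4=0, in5=1, in6=0
  in0=1, in1=1, in2=0, in3=0, in4=0, in5=1, in6=1
  in0=1, in1=1, in2=1, in3=0, in4=0, in5=1, in6=0
  in0=1, in1=1, in2=1, in3=0, in4=0, in5=1, in6=1

1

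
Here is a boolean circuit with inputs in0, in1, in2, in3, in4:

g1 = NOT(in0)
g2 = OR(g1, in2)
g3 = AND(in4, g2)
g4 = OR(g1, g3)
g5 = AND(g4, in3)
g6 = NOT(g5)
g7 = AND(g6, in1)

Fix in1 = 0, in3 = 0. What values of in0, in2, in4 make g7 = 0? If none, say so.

in0=0, in2=0, in4=1

Check with in1 = 0, in3 = 0 and in0=0, in2=0, in4=1:
g1 = NOT(in0) = NOT 0 = 1
g2 = OR(g1, in2) = OR(1, 0) = 1
g3 = AND(in4, g2) = AND(1, 1) = 1
g4 = OR(g1, g3) = OR(1, 1) = 1
g5 = AND(g4, in3) = AND(1, 0) = 0
g6 = NOT(g5) = NOT 0 = 1
g7 = AND(g6, in1) = AND(1, 0) = 0
So g7 = 0.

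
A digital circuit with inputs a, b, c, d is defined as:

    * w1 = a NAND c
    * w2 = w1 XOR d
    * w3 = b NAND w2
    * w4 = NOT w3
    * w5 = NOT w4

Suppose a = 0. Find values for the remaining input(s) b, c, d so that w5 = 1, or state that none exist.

b=0 c=1 d=1

Check with a = 0 and b=0, c=1, d=1:
w1 = a NAND c = 0 NAND 1 = 1
w2 = w1 XOR d = 1 XOR 1 = 0
w3 = b NAND w2 = 0 NAND 0 = 1
w4 = NOT w3 = NOT 1 = 0
w5 = NOT w4 = NOT 0 = 1
So w5 = 1.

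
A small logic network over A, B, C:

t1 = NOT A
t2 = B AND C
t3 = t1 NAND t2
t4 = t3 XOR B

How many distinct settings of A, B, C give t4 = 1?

5

t4 = t3 XOR B must be 1, so t3 and B differ.
Enumerating the 8 input combinations, 5 give t4 = 1 and 3 give t4 = 0.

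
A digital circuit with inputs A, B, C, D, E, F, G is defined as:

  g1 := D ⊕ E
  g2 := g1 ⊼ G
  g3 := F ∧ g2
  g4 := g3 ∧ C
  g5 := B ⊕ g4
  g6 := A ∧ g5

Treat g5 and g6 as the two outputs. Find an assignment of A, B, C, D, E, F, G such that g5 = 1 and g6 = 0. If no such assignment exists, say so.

Check with A=0, B=1, C=1, D=1, E=0, F=1, G=1:
g1 = D ⊕ E = 1 ⊕ 0 = 1
g2 = g1 ⊼ G = 1 ⊼ 1 = 0
g3 = F ∧ g2 = 1 ∧ 0 = 0
g4 = g3 ∧ C = 0 ∧ 1 = 0
g5 = B ⊕ g4 = 1 ⊕ 0 = 1
g6 = A ∧ g5 = 0 ∧ 1 = 0
So g5 = 1 and g6 = 0.

A=0, B=1, C=1, D=1, E=0, F=1, G=1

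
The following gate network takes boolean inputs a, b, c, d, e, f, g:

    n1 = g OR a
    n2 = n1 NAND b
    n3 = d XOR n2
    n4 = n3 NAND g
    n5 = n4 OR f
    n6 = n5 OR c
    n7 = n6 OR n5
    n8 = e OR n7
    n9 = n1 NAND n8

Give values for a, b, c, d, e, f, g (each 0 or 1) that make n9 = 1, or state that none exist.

a=0, b=1, c=1, d=1, e=0, f=0, g=0

n9 = n1 NAND n8 must be 1, so at least one of n1, n8 is 0.
Check with a=0, b=1, c=1, d=1, e=0, f=0, g=0:
n1 = g OR a = 0 OR 0 = 0
n2 = n1 NAND b = 0 NAND 1 = 1
n3 = d XOR n2 = 1 XOR 1 = 0
n4 = n3 NAND g = 0 NAND 0 = 1
n5 = n4 OR f = 1 OR 0 = 1
n6 = n5 OR c = 1 OR 1 = 1
n7 = n6 OR n5 = 1 OR 1 = 1
n8 = e OR n7 = 0 OR 1 = 1
n9 = n1 NAND n8 = 0 NAND 1 = 1
So n9 = 1 as required.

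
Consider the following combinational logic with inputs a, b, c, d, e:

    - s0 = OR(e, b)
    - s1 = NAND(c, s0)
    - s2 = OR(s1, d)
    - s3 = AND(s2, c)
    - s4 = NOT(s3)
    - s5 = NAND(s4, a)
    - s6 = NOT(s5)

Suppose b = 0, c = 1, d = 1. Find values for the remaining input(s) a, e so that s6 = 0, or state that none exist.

a=0 e=0

s6 = NOT(s5) must be 0, so s5 = 1.
s5 = NAND(s4, a) must be 1, so at least one of s4, a is 0.
Check with b = 0, c = 1, d = 1 and a=0, e=0:
s0 = OR(e, b) = OR(0, 0) = 0
s1 = NAND(c, s0) = NAND(1, 0) = 1
s2 = OR(s1, d) = OR(1, 1) = 1
s3 = AND(s2, c) = AND(1, 1) = 1
s4 = NOT(s3) = NOT 1 = 0
s5 = NAND(s4, a) = NAND(0, 0) = 1
s6 = NOT(s5) = NOT 1 = 0
So s6 = 0.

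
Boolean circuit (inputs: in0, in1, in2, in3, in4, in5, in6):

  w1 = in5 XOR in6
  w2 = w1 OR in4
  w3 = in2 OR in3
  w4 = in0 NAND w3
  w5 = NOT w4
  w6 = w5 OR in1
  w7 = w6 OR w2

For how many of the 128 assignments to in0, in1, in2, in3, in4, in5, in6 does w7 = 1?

118

w7 = w6 OR w2 must be 1, so at least one of w6, w2 is 1.
Enumerating the 128 input combinations, 118 give w7 = 1 and 10 give w7 = 0.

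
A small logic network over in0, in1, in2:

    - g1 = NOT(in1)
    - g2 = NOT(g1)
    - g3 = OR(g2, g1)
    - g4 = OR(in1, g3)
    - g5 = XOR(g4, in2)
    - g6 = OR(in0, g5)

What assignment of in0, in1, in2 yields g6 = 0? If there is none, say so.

g6 = OR(in0, g5) must be 0, so both in0 = 0 and g5 = 0.
g5 = XOR(g4, in2) must be 0, so g4 and in2 are equal.
Check with in0=0, in1=0, in2=1:
g1 = NOT(in1) = NOT 0 = 1
g2 = NOT(g1) = NOT 1 = 0
g3 = OR(g2, g1) = OR(0, 1) = 1
g4 = OR(in1, g3) = OR(0, 1) = 1
g5 = XOR(g4, in2) = XOR(1, 1) = 0
g6 = OR(in0, g5) = OR(0, 0) = 0
So g6 = 0 as required.

in0=0, in1=0, in2=1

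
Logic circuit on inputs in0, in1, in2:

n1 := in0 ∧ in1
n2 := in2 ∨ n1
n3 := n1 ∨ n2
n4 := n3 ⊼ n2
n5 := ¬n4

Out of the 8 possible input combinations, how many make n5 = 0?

n5 = ¬n4 must be 0, so n4 = 1.
n4 = n3 ⊼ n2 must be 1, so at least one of n3, n2 is 0.
Enumerating the 8 input combinations, 3 give n5 = 0 and 5 give n5 = 1.

3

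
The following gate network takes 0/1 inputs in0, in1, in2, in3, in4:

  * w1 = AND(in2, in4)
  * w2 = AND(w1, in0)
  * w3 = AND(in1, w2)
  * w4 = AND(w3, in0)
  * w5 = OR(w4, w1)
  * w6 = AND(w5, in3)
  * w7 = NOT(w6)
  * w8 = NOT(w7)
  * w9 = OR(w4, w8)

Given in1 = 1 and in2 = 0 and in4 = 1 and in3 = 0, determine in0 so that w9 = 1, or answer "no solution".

With in1 = 1 and in2 = 0 and in4 = 1 and in3 = 0 fixed, none of the 2 settings of in0 give w9 = 1.
For example, with in0=1:
w1 = AND(in2, in4) = AND(0, 1) = 0
w2 = AND(w1, in0) = AND(0, 1) = 0
w3 = AND(in1, w2) = AND(1, 0) = 0
w4 = AND(w3, in0) = AND(0, 1) = 0
w5 = OR(w4, w1) = OR(0, 0) = 0
w6 = AND(w5, in3) = AND(0, 0) = 0
w7 = NOT(w6) = NOT 0 = 1
w8 = NOT(w7) = NOT 1 = 0
w9 = OR(w4, w8) = OR(0, 0) = 0
giving w9 = 0 ≠ 1.

no solution exists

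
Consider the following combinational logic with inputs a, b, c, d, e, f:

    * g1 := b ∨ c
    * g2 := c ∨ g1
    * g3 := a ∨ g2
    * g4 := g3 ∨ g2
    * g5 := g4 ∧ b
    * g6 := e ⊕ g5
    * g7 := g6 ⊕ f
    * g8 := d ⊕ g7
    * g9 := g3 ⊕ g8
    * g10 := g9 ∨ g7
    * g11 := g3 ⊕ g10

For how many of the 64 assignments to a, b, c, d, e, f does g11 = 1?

g11 = g3 ⊕ g10 must be 1, so g3 and g10 differ.
Enumerating the 64 input combinations, 20 give g11 = 1 and 44 give g11 = 0.

20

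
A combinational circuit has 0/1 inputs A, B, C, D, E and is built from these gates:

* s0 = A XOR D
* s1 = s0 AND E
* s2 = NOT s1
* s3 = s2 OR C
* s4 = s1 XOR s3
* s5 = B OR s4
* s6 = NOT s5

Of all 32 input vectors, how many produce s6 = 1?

s6 = NOT s5 must be 1, so s5 = 0.
s5 = B OR s4 must be 0, so both B = 0 and s4 = 0.
Enumerating the 32 input combinations, 2 give s6 = 1 and 30 give s6 = 0.

2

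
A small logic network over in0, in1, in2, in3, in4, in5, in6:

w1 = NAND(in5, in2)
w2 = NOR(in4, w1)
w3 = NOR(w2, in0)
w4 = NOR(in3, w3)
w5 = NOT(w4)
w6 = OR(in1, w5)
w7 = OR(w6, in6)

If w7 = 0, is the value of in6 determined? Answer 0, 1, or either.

w7 = OR(w6, in6) must be 0, so both w6 = 0 and in6 = 0.
Every assignment with w7 = 0 has in6 = 0; there are 9 such assignment(s).

0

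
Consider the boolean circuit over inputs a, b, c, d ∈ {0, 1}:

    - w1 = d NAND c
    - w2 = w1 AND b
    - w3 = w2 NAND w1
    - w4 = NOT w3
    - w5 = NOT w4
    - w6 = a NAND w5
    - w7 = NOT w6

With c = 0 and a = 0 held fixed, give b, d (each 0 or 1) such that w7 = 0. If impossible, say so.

b=0, d=0

Check with c = 0 and a = 0 and b=0, d=0:
w1 = d NAND c = 0 NAND 0 = 1
w2 = w1 AND b = 1 AND 0 = 0
w3 = w2 NAND w1 = 0 NAND 1 = 1
w4 = NOT w3 = NOT 1 = 0
w5 = NOT w4 = NOT 0 = 1
w6 = a NAND w5 = 0 NAND 1 = 1
w7 = NOT w6 = NOT 1 = 0
So w7 = 0.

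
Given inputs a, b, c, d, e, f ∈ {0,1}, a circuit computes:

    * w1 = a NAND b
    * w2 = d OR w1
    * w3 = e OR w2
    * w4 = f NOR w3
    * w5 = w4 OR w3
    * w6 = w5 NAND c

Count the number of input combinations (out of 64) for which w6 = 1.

w6 = w5 NAND c must be 1, so at least one of w5, c is 0.
Enumerating the 64 input combinations, 33 give w6 = 1 and 31 give w6 = 0.

33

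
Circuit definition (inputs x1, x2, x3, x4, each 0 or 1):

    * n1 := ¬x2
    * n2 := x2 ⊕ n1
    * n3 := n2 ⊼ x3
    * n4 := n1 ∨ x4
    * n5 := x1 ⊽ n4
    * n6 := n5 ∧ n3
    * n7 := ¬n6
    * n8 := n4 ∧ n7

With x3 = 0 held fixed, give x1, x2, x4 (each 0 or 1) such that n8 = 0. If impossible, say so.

x1=1, x2=1, x4=0

Check with x3 = 0 and x1=1, x2=1, x4=0:
n1 = ¬x2 = ¬1 = 0
n2 = x2 ⊕ n1 = 1 ⊕ 0 = 1
n3 = n2 ⊼ x3 = 1 ⊼ 0 = 1
n4 = n1 ∨ x4 = 0 ∨ 0 = 0
n5 = x1 ⊽ n4 = 1 ⊽ 0 = 0
n6 = n5 ∧ n3 = 0 ∧ 1 = 0
n7 = ¬n6 = ¬0 = 1
n8 = n4 ∧ n7 = 0 ∧ 1 = 0
So n8 = 0.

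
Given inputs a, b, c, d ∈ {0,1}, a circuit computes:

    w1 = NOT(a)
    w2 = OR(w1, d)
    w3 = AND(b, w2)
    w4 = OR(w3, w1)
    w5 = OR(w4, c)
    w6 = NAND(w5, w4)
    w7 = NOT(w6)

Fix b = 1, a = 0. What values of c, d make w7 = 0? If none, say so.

With b = 1, a = 0 fixed, none of the 4 settings of c, d give w7 = 0.
For example, with c=0, d=0:
w1 = NOT(a) = NOT 0 = 1
w2 = OR(w1, d) = OR(1, 0) = 1
w3 = AND(b, w2) = AND(1, 1) = 1
w4 = OR(w3, w1) = OR(1, 1) = 1
w5 = OR(w4, c) = OR(1, 0) = 1
w6 = NAND(w5, w4) = NAND(1, 1) = 0
w7 = NOT(w6) = NOT 0 = 1
giving w7 = 1 ≠ 0.

no solution exists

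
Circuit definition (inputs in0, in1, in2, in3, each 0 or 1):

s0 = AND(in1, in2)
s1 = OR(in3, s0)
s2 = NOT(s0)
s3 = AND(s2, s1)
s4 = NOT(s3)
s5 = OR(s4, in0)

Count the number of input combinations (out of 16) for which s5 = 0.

3

s5 = OR(s4, in0) must be 0, so both s4 = 0 and in0 = 0.
Satisfying assignments:
  in0=0, in1=0, in2=0, in3=1
  in0=0, in1=0, in2=1, in3=1
  in0=0, in1=1, in2=0, in3=1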